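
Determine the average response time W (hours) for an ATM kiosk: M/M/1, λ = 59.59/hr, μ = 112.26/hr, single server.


W = 1/(μ−λ) = 1/(112.26 − 59.59) = 1/52.67 = 0.01899 hr

Final: 0.01899 hr


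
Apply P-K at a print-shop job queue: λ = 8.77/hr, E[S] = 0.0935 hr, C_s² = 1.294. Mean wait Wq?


ρ = λ·E[S] = 8.77·0.0935 = 0.8200
E[S²] = E[S]²(1+C_s²) = 0.0935²·(1+1.294) = 0.020055
Wq = λ·E[S²]/(2(1−ρ)) = 8.77·0.020055/(2·0.1800) = 0.48854 hr

Final: 0.48854 hr


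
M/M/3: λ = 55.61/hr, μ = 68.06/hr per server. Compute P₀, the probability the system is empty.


a = λ/μ = 55.61/68.06 = 0.8171; ρ = a/c = 0.2724
Σ_{k=0}^{2} a^k/k! (terms k=0..2) = 1.00000 + 0.81707 + 0.33380 = 2.15088
Tail: a^3/(3!(1−ρ)) = 0.54549/(6·0.7276) = 0.12494
P₀ = 1/(2.15088 + 0.12494) = 1/2.27582 = 0.439402

Final: 0.439402


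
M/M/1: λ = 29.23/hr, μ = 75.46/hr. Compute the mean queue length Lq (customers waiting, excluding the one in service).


ρ = 29.23/75.46 = 0.3874
Lq = ρ²/(1−ρ) = 0.1500/0.6126 = 0.2449

Final: 0.2449


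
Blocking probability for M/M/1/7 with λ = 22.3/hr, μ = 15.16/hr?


ρ = λ/μ = 22.3/15.16 = 1.4710
P_K = (1−ρ)ρ^K/(1−ρ^(K+1)) = (-0.4710·14.901831)/(1 − 21.920239)
= -7.018409/-20.920239 = 0.335484

Final: 0.335484


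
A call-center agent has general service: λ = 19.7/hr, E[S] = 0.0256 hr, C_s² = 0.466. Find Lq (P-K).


ρ = λ·E[S] = 19.7·0.0256 = 0.5043
Lq = ρ²(1+C_s²)/(2(1−ρ)) = 0.2543·(1+0.466)/(2·0.4957)
= 0.2543·1.4660/0.9914 = 0.37611

Final: 0.37611


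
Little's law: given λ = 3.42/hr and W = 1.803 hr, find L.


L = λW = 3.42·1.803 = 6.1663

Final: 6.1663


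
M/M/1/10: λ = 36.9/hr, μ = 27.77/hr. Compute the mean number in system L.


ρ = 36.9/27.77 = 1.3288
L = ρ[1 − (K+1)ρ^K + Kρ^(K+1)] / [(1−ρ)(1−ρ^(K+1))]
Numerator: 1.3288·(1 − 11·17.159509 + 10·22.801076) = 53.491263
Denominator: (-0.3288)·(-21.801076) = 7.167585
L = 53.491263/7.167585 = 7.4629

Final: 7.4629


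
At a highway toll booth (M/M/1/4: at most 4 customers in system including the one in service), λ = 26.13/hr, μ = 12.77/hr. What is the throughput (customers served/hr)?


ρ = 2.0462; P_K = (1−ρ)ρ^4/(1−ρ^5) = 0.525952
λ_eff = λ(1 − P_K) = 26.13·(1 − 0.525952) = 26.13·0.474048 = 12.3869 /hr

Final: 12.3869 /hr


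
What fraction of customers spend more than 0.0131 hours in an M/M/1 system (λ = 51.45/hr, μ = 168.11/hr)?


W ~ Exponential(μ−λ) for M/M/1.
μ − λ = 168.11 − 51.45 = 116.6600
P(W > t) = e^{−(μ−λ)t} = e^{−1.5282} = 0.216916

Final: 0.216916


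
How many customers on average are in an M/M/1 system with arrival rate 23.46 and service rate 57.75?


ρ = λ/μ = 23.46/57.75 = 0.4062
L = ρ/(1−ρ) = 0.4062/(1 − 0.4062) = 0.4062/0.5938 = 0.6842

Final: 0.6842


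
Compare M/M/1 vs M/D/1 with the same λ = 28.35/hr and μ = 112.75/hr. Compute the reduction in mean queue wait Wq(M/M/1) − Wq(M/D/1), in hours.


ρ = 28.35/112.75 = 0.2514
Wq(M/M/1) = ρ/(μ−λ) = 0.2514/84.40 = 0.002979 hr
Wq(M/D/1) = ρ/(2(μ−λ)) = 0.001490 hr
Savings = 0.002979 − 0.001490 = 0.001490 hr

Final: 0.001490 hr


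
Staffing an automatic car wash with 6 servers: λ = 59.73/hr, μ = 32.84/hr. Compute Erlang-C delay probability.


a = λ/μ = 1.8188; ρ = a/6 = 0.3031
P₀ = 0.162083 (from M/M/c formula)
C(c,a) = [a^c/(c!(1−ρ))]·P₀ = [36.20230/(720·0.6969)]·0.162083
= 0.07215·0.162083 = 0.011695

Final: 0.011695


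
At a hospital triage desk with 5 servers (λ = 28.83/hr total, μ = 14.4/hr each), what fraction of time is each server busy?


ρ = λ/(cμ) = 28.83/(5·14.4) = 28.83/72.00 = 0.4004

Final: 0.4004


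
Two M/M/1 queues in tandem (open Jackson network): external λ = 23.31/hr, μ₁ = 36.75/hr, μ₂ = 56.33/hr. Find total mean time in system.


Each node sees arrival rate λ = 23.31/hr (tandem ⇒ throughput preserved).
W₁ = 1/(μ₁−λ) = 1/(36.75−23.31) = 0.07440 hr
W₂ = 1/(μ₂−λ) = 1/(56.33−23.31) = 0.03028 hr
W_total = W₁ + W₂ = 0.07440 + 0.03028 = 0.10469 hr

Final: 0.10469 hr


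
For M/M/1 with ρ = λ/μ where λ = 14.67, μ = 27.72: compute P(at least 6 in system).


ρ = 14.67/27.72 = 0.5292
P(N ≥ n) = ρ^n = 0.5292^6 = 0.021970

Final: 0.021970


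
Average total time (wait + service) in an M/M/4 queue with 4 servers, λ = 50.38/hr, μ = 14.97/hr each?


a = 3.3654; ρ = 0.8413; P₀ = 0.019972
Lq = P₀·a^c·ρ/(c!(1−ρ)²) = 3.56817
Wq = Lq/λ = 3.56817/50.38 = 0.07083 hr
W = Wq + 1/μ = 0.07083 + 0.06680 = 0.13763 hr

Final: 0.13763 hr


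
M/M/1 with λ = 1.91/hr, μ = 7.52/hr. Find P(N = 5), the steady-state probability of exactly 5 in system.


ρ = 1.91/7.52 = 0.2540
P_n = (1−ρ)·ρ^n = (1 − 0.2540)·0.2540^5 = 0.7460·0.001057 = 0.0007885

Final: 0.0007885


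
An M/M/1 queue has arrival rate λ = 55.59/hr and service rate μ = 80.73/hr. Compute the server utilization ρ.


ρ = λ/μ = 55.59/80.73 = 0.6886

Final: 0.6886


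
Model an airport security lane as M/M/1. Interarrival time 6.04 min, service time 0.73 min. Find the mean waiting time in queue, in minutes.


λ = 60/6.04 = 9.9338 /hr
μ = 60/0.73 = 82.1918 /hr
ρ = λ/μ = 9.9338/82.1918 = 0.1209
Wq = ρ/(μ−λ) = 0.1209/(82.1918−9.9338) = 0.001673 hr
In minutes: 0.001673·60 = 0.1004 min

Final: 0.1004 min


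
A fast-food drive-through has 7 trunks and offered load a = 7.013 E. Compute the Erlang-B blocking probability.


B(c,a) = (a^c/c!) / Σ_{k=0}^{c} a^k/k!
a^7/7! = 165.537479
Σ terms (k=0..7): 1.00000 + 7.01300 + 24.59108 + 57.48576 + 100.78691 + 141.36371 + 165.23062 + 165.53748 = 663.008564
B = 165.537479/663.008564 = 0.249676

Final: 0.249676


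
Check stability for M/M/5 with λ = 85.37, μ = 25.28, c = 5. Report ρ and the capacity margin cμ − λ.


Total capacity cμ = 5·25.28 = 126.40/hr
ρ = λ/(cμ) = 85.37/126.40 = 0.6754
Stable ⇔ ρ < 1: YES
Spare capacity = cμ − λ = 126.40 − 85.37 = 41.03/hr

Final: ρ = 0.6754; stable; margin = 41.03/hr


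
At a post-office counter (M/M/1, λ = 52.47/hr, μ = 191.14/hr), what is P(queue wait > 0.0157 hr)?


ρ = 52.47/191.14 = 0.2745
P(Wq > t) = ρ·e^{−(μ−λ)t} = 0.2745·e^{−2.1771}
= 0.2745·0.113368 = 0.031121

Final: 0.031121


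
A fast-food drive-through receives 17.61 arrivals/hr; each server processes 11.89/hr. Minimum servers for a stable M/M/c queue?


Stability requires cμ > λ ⇔ c > λ/μ.
λ/μ = 17.61/11.89 = 1.4811
Minimum integer c = ⌊1.4811⌋ + 1 = 2
Check: 2·11.89 = 23.78 > 17.61, while 1·11.89 = 11.89 ≤ 17.61

Final: 2 servers


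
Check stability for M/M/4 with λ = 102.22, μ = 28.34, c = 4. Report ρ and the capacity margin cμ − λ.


Total capacity cμ = 4·28.34 = 113.36/hr
ρ = λ/(cμ) = 102.22/113.36 = 0.9017
Stable ⇔ ρ < 1: YES
Spare capacity = cμ − λ = 113.36 − 102.22 = 11.14/hr

Final: ρ = 0.9017; stable; margin = 11.14/hr


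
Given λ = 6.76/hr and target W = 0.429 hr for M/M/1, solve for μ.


W = 1/(μ−λ) ⇒ μ − λ = 1/W = 1/0.429 = 2.3310
μ = λ + 1/W = 6.76 + 2.3310 = 9.0910 per hr

Final: 9.0910 /hr


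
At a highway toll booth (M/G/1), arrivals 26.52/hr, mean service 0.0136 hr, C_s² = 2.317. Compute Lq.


ρ = λ·E[S] = 26.52·0.0136 = 0.3607
Lq = ρ²(1+C_s²)/(2(1−ρ)) = 0.1301·(1+2.317)/(2·0.6393)
= 0.1301·3.3170/1.2787 = 0.33746

Final: 0.33746


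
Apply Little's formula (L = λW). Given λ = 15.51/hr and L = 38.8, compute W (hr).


W = L/λ = 38.8/15.51 = 2.5016 hr

Final: 2.5016 hr


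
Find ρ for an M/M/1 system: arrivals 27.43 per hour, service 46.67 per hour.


ρ = λ/μ = 27.43/46.67 = 0.5877

Final: 0.5877


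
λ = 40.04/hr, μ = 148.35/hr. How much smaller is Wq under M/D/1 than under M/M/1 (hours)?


ρ = 40.04/148.35 = 0.2699
Wq(M/M/1) = ρ/(μ−λ) = 0.2699/108.31 = 0.002492 hr
Wq(M/D/1) = ρ/(2(μ−λ)) = 0.001246 hr
Savings = 0.002492 − 0.001246 = 0.001246 hr

Final: 0.001246 hr


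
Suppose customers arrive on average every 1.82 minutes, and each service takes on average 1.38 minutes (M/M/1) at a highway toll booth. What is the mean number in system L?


λ = 60/1.82 = 32.9670 /hr
μ = 60/1.38 = 43.4783 /hr
ρ = λ/μ = 32.9670/43.4783 = 0.7582
L = ρ/(1−ρ) = 0.7582/0.2418 = 3.1364

Final: 3.1364


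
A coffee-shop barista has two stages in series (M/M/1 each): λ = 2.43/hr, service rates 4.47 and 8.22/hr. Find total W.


Each node sees arrival rate λ = 2.43/hr (tandem ⇒ throughput preserved).
W₁ = 1/(μ₁−λ) = 1/(4.47−2.43) = 0.49020 hr
W₂ = 1/(μ₂−λ) = 1/(8.22−2.43) = 0.17271 hr
W_total = W₁ + W₂ = 0.49020 + 0.17271 = 0.66291 hr

Final: 0.66291 hr


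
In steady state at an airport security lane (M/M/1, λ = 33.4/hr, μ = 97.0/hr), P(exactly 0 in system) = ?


ρ = 33.4/97.0 = 0.3443
P_n = (1−ρ)·ρ^n = (1 − 0.3443)·0.3443^0 = 0.6557·1.000000 = 0.655670

Final: 0.655670


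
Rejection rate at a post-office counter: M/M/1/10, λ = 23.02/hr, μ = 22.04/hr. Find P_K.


ρ = λ/μ = 23.02/22.04 = 1.0445
P_K = (1−ρ)ρ^K/(1−ρ^(K+1)) = (-0.04446·1.545031)/(1 − 1.613731)
= -0.068699/-0.613731 = 0.111937

Final: 0.111937


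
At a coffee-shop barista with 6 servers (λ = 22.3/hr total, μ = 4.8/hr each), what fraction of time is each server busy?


ρ = λ/(cμ) = 22.3/(6·4.8) = 22.3/28.80 = 0.7743

Final: 0.7743


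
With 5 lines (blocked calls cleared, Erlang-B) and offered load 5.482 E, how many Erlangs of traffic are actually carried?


B(5,5.482) = 0.322697 (Erlang-B)
Carried load = a(1 − B) = 5.482·(1 − 0.322697) = 5.482·0.677303 = 3.7130 E

Final: 3.7130 Erlangs


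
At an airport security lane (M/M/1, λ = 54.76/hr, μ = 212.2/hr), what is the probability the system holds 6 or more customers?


ρ = 54.76/212.2 = 0.2581
P(N ≥ n) = ρ^n = 0.2581^6 = 0.0002953

Final: 0.0002953


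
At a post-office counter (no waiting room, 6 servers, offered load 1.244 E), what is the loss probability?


B(c,a) = (a^c/c!) / Σ_{k=0}^{c} a^k/k!
a^6/6! = 0.005147
Σ terms (k=0..6): 1.00000 + 1.24400 + 0.77377 + 0.32086 + 0.09979 + 0.02483 + 0.005147 = 3.468384
B = 0.005147/3.468384 = 0.001484

Final: 0.001484


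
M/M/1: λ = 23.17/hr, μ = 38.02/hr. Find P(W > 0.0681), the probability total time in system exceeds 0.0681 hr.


W ~ Exponential(μ−λ) for M/M/1.
μ − λ = 38.02 − 23.17 = 14.8500
P(W > t) = e^{−(μ−λ)t} = e^{−1.0113} = 0.363751

Final: 0.363751


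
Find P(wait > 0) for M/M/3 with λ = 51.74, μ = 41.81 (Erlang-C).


a = λ/μ = 1.2375; ρ = a/3 = 0.4125
P₀ = 0.282419 (from M/M/c formula)
C(c,a) = [a^c/(c!(1−ρ))]·P₀ = [1.89513/(6·0.5875)]·0.282419
= 0.53763·0.282419 = 0.151836

Final: 0.151836


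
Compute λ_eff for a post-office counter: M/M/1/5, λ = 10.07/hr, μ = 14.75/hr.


ρ = 0.6827; P_K = (1−ρ)ρ^5/(1−ρ^6) = 0.052361
λ_eff = λ(1 − P_K) = 10.07·(1 − 0.052361) = 10.07·0.947639 = 9.5427 /hr

Final: 9.5427 /hr


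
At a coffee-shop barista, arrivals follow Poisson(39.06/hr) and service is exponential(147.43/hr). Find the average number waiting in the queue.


ρ = 39.06/147.43 = 0.2649
Lq = ρ²/(1−ρ) = 0.07019/0.7351 = 0.09549

Final: 0.09549


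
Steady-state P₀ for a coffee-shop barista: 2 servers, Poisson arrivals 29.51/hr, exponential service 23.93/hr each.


a = λ/μ = 29.51/23.93 = 1.2332; ρ = a/c = 0.6166
Σ_{k=0}^{1} a^k/k! (terms k=0..1) = 1.00000 + 1.23318 = 2.23318
Tail: a^2/(2!(1−ρ)) = 1.52073/(2·0.3834) = 1.98317
P₀ = 1/(2.23318 + 1.98317) = 1/4.21635 = 0.237172

Final: 0.237172


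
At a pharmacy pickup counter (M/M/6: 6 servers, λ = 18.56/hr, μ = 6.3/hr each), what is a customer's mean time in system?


a = 2.9460; ρ = 0.4910; P₀ = 0.051763
Lq = P₀·a^c·ρ/(c!(1−ρ)²) = 0.08908
Wq = Lq/λ = 0.08908/18.56 = 0.004799 hr
W = Wq + 1/μ = 0.004799 + 0.15873 = 0.16353 hr

Final: 0.16353 hr


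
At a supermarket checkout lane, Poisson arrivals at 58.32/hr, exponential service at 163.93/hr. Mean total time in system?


W = 1/(μ−λ) = 1/(163.93 − 58.32) = 1/105.61 = 0.009469 hr

Final: 0.009469 hr


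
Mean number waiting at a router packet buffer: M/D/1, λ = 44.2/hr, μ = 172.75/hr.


ρ = 44.2/172.75 = 0.2559
M/D/1: Lq = ρ²/(2(1−ρ)) = 0.06546/(2·0.7441) = 0.04399

Final: 0.04399


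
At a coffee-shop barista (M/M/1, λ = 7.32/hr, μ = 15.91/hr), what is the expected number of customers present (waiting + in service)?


ρ = λ/μ = 7.32/15.91 = 0.4601
L = ρ/(1−ρ) = 0.4601/(1 − 0.4601) = 0.4601/0.5399 = 0.8522

Final: 0.8522


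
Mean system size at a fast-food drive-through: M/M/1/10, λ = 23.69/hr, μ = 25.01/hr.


ρ = 23.69/25.01 = 0.9472
L = ρ[1 − (K+1)ρ^K + Kρ^(K+1)] / [(1−ρ)(1−ρ^(K+1))]
Numerator: 0.9472·(1 − 11·0.581452 + 10·0.550763) = 0.105771
Denominator: (0.05278)·(0.449237) = 0.023710
L = 0.105771/0.023710 = 4.4610

Final: 4.4610


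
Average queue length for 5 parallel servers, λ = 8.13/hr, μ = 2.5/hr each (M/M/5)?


a = λ/μ = 3.2520; ρ = a/5 = 0.6504
P₀ = 0.034963
Lq = P₀·a^c·ρ / (c!·(1−ρ)²) = 0.034963·363.70786·0.6504/(120·0.12222)
= 0.56393

Final: 0.56393


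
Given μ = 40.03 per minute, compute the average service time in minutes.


Mean service time = 1/μ = 1/40.03 minute = 0.02498 minute
In minutes: 0.02498 × 1 = 0.02498 min

Final: 0.02498 min


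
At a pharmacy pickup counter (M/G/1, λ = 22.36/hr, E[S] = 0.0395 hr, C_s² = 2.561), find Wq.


ρ = λ·E[S] = 22.36·0.0395 = 0.8832
E[S²] = E[S]²(1+C_s²) = 0.0395²·(1+2.561) = 0.005556
Wq = λ·E[S²]/(2(1−ρ)) = 22.36·0.005556/(2·0.1168) = 0.53191 hr

Final: 0.53191 hr


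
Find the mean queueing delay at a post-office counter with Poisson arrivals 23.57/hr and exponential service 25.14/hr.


ρ = 23.57/25.14 = 0.9375
Wq = ρ/(μ−λ) = 0.9375/(25.14 − 23.57) = 0.9375/1.57 = 0.5972 hr

Final: 0.5972 hr


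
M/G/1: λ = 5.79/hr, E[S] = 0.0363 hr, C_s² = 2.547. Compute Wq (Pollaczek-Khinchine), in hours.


ρ = λ·E[S] = 5.79·0.0363 = 0.2102
E[S²] = E[S]²(1+C_s²) = 0.0363²·(1+2.547) = 0.004674
Wq = λ·E[S²]/(2(1−ρ)) = 5.79·0.004674/(2·0.7898) = 0.01713 hr

Final: 0.01713 hr


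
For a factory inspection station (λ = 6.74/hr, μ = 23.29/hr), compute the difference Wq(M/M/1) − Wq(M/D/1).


ρ = 6.74/23.29 = 0.2894
Wq(M/M/1) = ρ/(μ−λ) = 0.2894/16.55 = 0.01749 hr
Wq(M/D/1) = ρ/(2(μ−λ)) = 0.008743 hr
Savings = 0.01749 − 0.008743 = 0.008743 hr

Final: 0.008743 hr


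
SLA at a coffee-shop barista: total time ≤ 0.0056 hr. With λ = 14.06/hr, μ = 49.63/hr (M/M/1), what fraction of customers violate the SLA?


W ~ Exponential(μ−λ) for M/M/1.
μ − λ = 49.63 − 14.06 = 35.5700
P(W > t) = e^{−(μ−λ)t} = e^{−0.1992} = 0.819393

Final: 0.819393


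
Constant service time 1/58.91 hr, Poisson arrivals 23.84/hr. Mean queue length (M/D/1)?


ρ = 23.84/58.91 = 0.4047
M/D/1: Lq = ρ²/(2(1−ρ)) = 0.1638/(2·0.5953) = 0.13755

Final: 0.13755


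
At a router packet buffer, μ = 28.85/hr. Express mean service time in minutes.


Mean service time = 1/μ = 1/28.85 hour = 0.03466 hour
In minutes: 0.03466 × 60 = 2.0797 min

Final: 2.0797 min


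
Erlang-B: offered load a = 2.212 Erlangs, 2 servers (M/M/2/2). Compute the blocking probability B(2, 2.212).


B(c,a) = (a^c/c!) / Σ_{k=0}^{c} a^k/k!
a^2/2! = 2.446472
Σ terms (k=0..2): 1.00000 + 2.21200 + 2.44647 = 5.658472
B = 2.446472/5.658472 = 0.432356

Final: 0.432356


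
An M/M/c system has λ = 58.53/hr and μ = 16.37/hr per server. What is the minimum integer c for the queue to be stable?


Stability requires cμ > λ ⇔ c > λ/μ.
λ/μ = 58.53/16.37 = 3.5754
Minimum integer c = ⌊3.5754⌋ + 1 = 4
Check: 4·16.37 = 65.48 > 58.53, while 3·16.37 = 49.11 ≤ 58.53

Final: 4 servers


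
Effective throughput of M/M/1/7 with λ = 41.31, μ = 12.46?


ρ = 3.3154; P_K = (1−ρ)ρ^7/(1−ρ^8) = 0.698426
λ_eff = λ(1 − P_K) = 41.31·(1 − 0.698426) = 41.31·0.301574 = 12.4580 /hr

Final: 12.4580 /hr


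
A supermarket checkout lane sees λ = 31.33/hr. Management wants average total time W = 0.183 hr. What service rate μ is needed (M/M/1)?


W = 1/(μ−λ) ⇒ μ − λ = 1/W = 1/0.183 = 5.4645
μ = λ + 1/W = 31.33 + 5.4645 = 36.7945 per hr

Final: 36.7945 /hr


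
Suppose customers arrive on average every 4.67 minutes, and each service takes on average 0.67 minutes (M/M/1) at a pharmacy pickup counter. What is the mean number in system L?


λ = 60/4.67 = 12.8480 /hr
μ = 60/0.67 = 89.5522 /hr
ρ = λ/μ = 12.8480/89.5522 = 0.1435
L = ρ/(1−ρ) = 0.1435/0.8565 = 0.1675

Final: 0.1675


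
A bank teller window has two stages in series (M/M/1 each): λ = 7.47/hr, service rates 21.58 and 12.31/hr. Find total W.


Each node sees arrival rate λ = 7.47/hr (tandem ⇒ throughput preserved).
W₁ = 1/(μ₁−λ) = 1/(21.58−7.47) = 0.07087 hr
W₂ = 1/(μ₂−λ) = 1/(12.31−7.47) = 0.20661 hr
W_total = W₁ + W₂ = 0.07087 + 0.20661 = 0.27748 hr

Final: 0.27748 hr


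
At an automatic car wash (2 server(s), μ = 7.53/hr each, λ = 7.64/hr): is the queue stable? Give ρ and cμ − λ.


Total capacity cμ = 2·7.53 = 15.06/hr
ρ = λ/(cμ) = 7.64/15.06 = 0.5073
Stable ⇔ ρ < 1: YES
Spare capacity = cμ − λ = 15.06 − 7.64 = 7.42/hr

Final: ρ = 0.5073; stable; margin = 7.42/hr


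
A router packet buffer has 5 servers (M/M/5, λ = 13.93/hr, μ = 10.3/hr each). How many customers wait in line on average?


a = λ/μ = 1.3524; ρ = a/5 = 0.2705
P₀ = 0.258377
Lq = P₀·a^c·ρ / (c!·(1−ρ)²) = 0.258377·4.52449·0.2705/(120·0.53219)
= 0.004951

Final: 0.004951


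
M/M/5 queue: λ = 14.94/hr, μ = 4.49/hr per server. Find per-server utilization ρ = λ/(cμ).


ρ = λ/(cμ) = 14.94/(5·4.49) = 14.94/22.45 = 0.6655

Final: 0.6655


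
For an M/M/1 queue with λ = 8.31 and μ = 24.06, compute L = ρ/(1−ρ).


ρ = λ/μ = 8.31/24.06 = 0.3454
L = ρ/(1−ρ) = 0.3454/(1 − 0.3454) = 0.3454/0.6546 = 0.5276

Final: 0.5276


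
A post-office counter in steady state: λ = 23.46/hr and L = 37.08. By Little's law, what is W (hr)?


W = L/λ = 37.08/23.46 = 1.5806 hr

Final: 1.5806 hr


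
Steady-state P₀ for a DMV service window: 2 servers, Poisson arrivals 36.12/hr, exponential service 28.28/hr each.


a = λ/μ = 36.12/28.28 = 1.2772; ρ = a/c = 0.6386
Σ_{k=0}^{1} a^k/k! (terms k=0..1) = 1.00000 + 1.27723 = 2.27723
Tail: a^2/(2!(1−ρ)) = 1.63131/(2·0.3614) = 2.25702
P₀ = 1/(2.27723 + 2.25702) = 1/4.53425 = 0.220544

Final: 0.220544


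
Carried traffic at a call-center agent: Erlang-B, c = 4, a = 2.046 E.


B(4,2.046) = 0.100066 (Erlang-B)
Carried load = a(1 − B) = 2.046·(1 − 0.100066) = 2.046·0.899934 = 1.8413 E

Final: 1.8413 Erlangs


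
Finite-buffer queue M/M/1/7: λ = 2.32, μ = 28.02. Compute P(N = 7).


ρ = λ/μ = 2.32/28.02 = 0.08280
P_K = (1−ρ)ρ^K/(1−ρ^(K+1)) = (0.9172·0.00000002668)/(1 − 0.000000002209)
= 0.00000002447/1.000000 = 0.00000002447

Final: 0.00000002447


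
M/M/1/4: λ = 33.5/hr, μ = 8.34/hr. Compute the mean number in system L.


ρ = 33.5/8.34 = 4.0168
L = ρ[1 − (K+1)ρ^K + Kρ^(K+1)] / [(1−ρ)(1−ρ^(K+1))]
Numerator: 4.0168·(1 − 5·260.324490 + 4·1045.667914) = 11576.576553
Denominator: (-3.0168)·(-1044.667914) = 3151.540134
L = 11576.576553/3151.540134 = 3.6733

Final: 3.6733


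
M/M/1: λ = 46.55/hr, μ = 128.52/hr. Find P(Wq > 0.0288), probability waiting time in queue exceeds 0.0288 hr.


ρ = 46.55/128.52 = 0.3622
P(Wq > t) = ρ·e^{−(μ−λ)t} = 0.3622·e^{−2.3607}
= 0.3622·0.094351 = 0.034174

Final: 0.034174


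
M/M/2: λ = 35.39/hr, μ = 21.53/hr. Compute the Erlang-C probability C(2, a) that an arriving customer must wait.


a = λ/μ = 1.6438; ρ = a/2 = 0.8219
P₀ = 0.097769 (from M/M/c formula)
C(c,a) = [a^c/(c!(1−ρ))]·P₀ = [2.70192/(2·0.1781)]·0.097769
= 7.58441·0.097769 = 0.741522

Final: 0.741522


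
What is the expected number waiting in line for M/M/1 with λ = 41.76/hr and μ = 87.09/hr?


ρ = 41.76/87.09 = 0.4795
Lq = ρ²/(1−ρ) = 0.2299/0.5205 = 0.4417

Final: 0.4417


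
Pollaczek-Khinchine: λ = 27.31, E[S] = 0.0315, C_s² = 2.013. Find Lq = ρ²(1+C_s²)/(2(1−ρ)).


ρ = λ·E[S] = 27.31·0.0315 = 0.8603
Lq = ρ²(1+C_s²)/(2(1−ρ)) = 0.7401·(1+2.013)/(2·0.1397)
= 0.7401·3.0130/0.2795 = 7.97863

Final: 7.97863


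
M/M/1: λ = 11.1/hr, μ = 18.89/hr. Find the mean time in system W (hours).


W = 1/(μ−λ) = 1/(18.89 − 11.1) = 1/7.79 = 0.1284 hr

Final: 0.1284 hr


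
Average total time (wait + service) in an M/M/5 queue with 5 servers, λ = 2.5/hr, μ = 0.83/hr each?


a = 3.0120; ρ = 0.6024; P₀ = 0.046022
Lq = P₀·a^c·ρ/(c!(1−ρ)²) = 0.36234
Wq = Lq/λ = 0.36234/2.5 = 0.14494 hr
W = Wq + 1/μ = 0.14494 + 1.20482 = 1.34976 hr

Final: 1.34976 hr


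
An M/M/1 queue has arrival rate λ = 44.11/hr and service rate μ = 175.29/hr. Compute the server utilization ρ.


ρ = λ/μ = 44.11/175.29 = 0.2516

Final: 0.2516


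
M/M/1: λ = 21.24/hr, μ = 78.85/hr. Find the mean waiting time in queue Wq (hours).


ρ = 21.24/78.85 = 0.2694
Wq = ρ/(μ−λ) = 0.2694/(78.85 − 21.24) = 0.2694/57.61 = 0.004676 hr

Final: 0.004676 hr


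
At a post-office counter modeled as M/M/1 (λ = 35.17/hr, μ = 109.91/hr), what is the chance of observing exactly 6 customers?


ρ = 35.17/109.91 = 0.3200
P_n = (1−ρ)·ρ^n = (1 − 0.3200)·0.3200^6 = 0.6800·0.001074 = 0.0007300

Final: 0.0007300


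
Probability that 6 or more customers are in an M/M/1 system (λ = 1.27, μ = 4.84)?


ρ = 1.27/4.84 = 0.2624
P(N ≥ n) = ρ^n = 0.2624^6 = 0.0003264

Final: 0.0003264


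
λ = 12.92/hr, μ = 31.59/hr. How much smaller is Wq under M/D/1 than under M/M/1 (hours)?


ρ = 12.92/31.59 = 0.4090
Wq(M/M/1) = ρ/(μ−λ) = 0.4090/18.67 = 0.02191 hr
Wq(M/D/1) = ρ/(2(μ−λ)) = 0.01095 hr
Savings = 0.02191 − 0.01095 = 0.01095 hr

Final: 0.01095 hr


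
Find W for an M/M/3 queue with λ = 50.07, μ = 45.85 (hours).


a = 1.0920; ρ = 0.3640; P₀ = 0.330077
Lq = P₀·a^c·ρ/(c!(1−ρ)²) = 0.06448
Wq = Lq/λ = 0.06448/50.07 = 0.001288 hr
W = Wq + 1/μ = 0.001288 + 0.02181 = 0.02310 hr

Final: 0.02310 hr


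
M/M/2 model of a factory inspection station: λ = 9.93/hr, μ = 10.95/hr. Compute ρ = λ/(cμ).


ρ = λ/(cμ) = 9.93/(2·10.95) = 9.93/21.90 = 0.4534

Final: 0.4534


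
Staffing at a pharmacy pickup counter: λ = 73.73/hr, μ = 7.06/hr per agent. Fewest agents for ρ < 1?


Stability requires cμ > λ ⇔ c > λ/μ.
λ/μ = 73.73/7.06 = 10.4433
Minimum integer c = ⌊10.4433⌋ + 1 = 11
Check: 11·7.06 = 77.66 > 73.73, while 10·7.06 = 70.60 ≤ 73.73

Final: 11 servers


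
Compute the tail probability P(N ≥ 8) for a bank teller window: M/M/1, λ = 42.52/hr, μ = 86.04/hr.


ρ = 42.52/86.04 = 0.4942
P(N ≥ n) = ρ^n = 0.4942^8 = 0.003557

Final: 0.003557


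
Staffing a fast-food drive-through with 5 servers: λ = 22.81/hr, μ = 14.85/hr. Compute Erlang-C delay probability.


a = λ/μ = 1.5360; ρ = a/5 = 0.3072
P₀ = 0.214845 (from M/M/c formula)
C(c,a) = [a^c/(c!(1−ρ))]·P₀ = [8.55055/(120·0.6928)]·0.214845
= 0.10285·0.214845 = 0.022097

Final: 0.022097


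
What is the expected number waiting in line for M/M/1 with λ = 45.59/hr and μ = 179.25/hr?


ρ = 45.59/179.25 = 0.2543
Lq = ρ²/(1−ρ) = 0.06469/0.7457 = 0.08675

Final: 0.08675


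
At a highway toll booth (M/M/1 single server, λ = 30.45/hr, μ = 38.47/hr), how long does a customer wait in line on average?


ρ = 30.45/38.47 = 0.7915
Wq = ρ/(μ−λ) = 0.7915/(38.47 − 30.45) = 0.7915/8.02 = 0.09869 hr

Final: 0.09869 hr


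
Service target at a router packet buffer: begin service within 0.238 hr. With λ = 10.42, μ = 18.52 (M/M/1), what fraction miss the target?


ρ = 10.42/18.52 = 0.5626
P(Wq > t) = ρ·e^{−(μ−λ)t} = 0.5626·e^{−1.9278}
= 0.5626·0.145468 = 0.081845

Final: 0.081845


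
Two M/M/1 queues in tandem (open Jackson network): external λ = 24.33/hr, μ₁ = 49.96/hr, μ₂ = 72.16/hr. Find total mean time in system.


Each node sees arrival rate λ = 24.33/hr (tandem ⇒ throughput preserved).
W₁ = 1/(μ₁−λ) = 1/(49.96−24.33) = 0.03902 hr
W₂ = 1/(μ₂−λ) = 1/(72.16−24.33) = 0.02091 hr
W_total = W₁ + W₂ = 0.03902 + 0.02091 = 0.05992 hr

Final: 0.05992 hr


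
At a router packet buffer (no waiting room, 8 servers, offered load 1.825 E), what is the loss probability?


B(c,a) = (a^c/c!) / Σ_{k=0}^{c} a^k/k!
a^8/8! = 0.003052
Σ terms (k=0..8): 1.00000 + 1.82500 + 1.66531 + 1.01307 + 0.46221 + 0.16871 + 0.05132 + 0.01338 + 0.003052 = 6.202041
B = 0.003052/6.202041 = 0.0004921

Final: 0.0004921


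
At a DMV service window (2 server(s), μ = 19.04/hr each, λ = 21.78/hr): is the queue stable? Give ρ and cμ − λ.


Total capacity cμ = 2·19.04 = 38.08/hr
ρ = λ/(cμ) = 21.78/38.08 = 0.5720
Stable ⇔ ρ < 1: YES
Spare capacity = cμ − λ = 38.08 − 21.78 = 16.30/hr

Final: ρ = 0.5720; stable; margin = 16.30/hr


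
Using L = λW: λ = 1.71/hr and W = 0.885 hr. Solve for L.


L = λW = 1.71·0.885 = 1.5133

Final: 1.5133


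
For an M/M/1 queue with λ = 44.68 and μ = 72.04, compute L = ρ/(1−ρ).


ρ = λ/μ = 44.68/72.04 = 0.6202
L = ρ/(1−ρ) = 0.6202/(1 − 0.6202) = 0.6202/0.3798 = 1.6330

Final: 1.6330


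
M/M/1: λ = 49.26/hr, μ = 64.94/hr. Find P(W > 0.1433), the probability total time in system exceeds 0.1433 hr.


W ~ Exponential(μ−λ) for M/M/1.
μ − λ = 64.94 − 49.26 = 15.6800
P(W > t) = e^{−(μ−λ)t} = e^{−2.2469} = 0.105722

Final: 0.105722


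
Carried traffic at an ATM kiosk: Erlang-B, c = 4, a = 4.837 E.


B(4,4.837) = 0.385242 (Erlang-B)
Carried load = a(1 − B) = 4.837·(1 − 0.385242) = 4.837·0.614758 = 2.9736 E

Final: 2.9736 Erlangs


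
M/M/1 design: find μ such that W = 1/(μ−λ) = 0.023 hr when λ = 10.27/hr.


W = 1/(μ−λ) ⇒ μ − λ = 1/W = 1/0.023 = 43.4783
μ = λ + 1/W = 10.27 + 43.4783 = 53.7483 per hr

Final: 53.7483 /hr


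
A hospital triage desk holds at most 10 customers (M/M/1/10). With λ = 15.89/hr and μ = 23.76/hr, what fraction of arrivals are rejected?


ρ = λ/μ = 15.89/23.76 = 0.6688
P_K = (1−ρ)ρ^K/(1−ρ^(K+1)) = (0.3312·0.017897)/(1 − 0.011969)
= 0.005928/0.988031 = 0.006000

Final: 0.006000


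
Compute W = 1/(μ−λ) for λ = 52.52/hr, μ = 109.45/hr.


W = 1/(μ−λ) = 1/(109.45 − 52.52) = 1/56.93 = 0.01757 hr

Final: 0.01757 hr


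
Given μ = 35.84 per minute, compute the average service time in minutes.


Mean service time = 1/μ = 1/35.84 minute = 0.02790 minute
In minutes: 0.02790 × 1 = 0.02790 min

Final: 0.02790 min


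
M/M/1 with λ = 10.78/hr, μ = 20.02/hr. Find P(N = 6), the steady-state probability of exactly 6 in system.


ρ = 10.78/20.02 = 0.5385
P_n = (1−ρ)·ρ^n = (1 − 0.5385)·0.5385^6 = 0.4615·0.024374 = 0.011250

Final: 0.011250


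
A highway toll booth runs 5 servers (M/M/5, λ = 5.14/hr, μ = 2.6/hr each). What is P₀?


a = λ/μ = 5.14/2.6 = 1.9769; ρ = a/c = 0.3954
Σ_{k=0}^{4} a^k/k! (terms k=0..4) = 1.00000 + 1.97692 + 1.95411 + 1.28771 + 0.63643 = 6.85517
Tail: a^5/(5!(1−ρ)) = 30.19596/(120·0.6046) = 0.41619
P₀ = 1/(6.85517 + 0.41619) = 1/7.27136 = 0.137526

Final: 0.137526


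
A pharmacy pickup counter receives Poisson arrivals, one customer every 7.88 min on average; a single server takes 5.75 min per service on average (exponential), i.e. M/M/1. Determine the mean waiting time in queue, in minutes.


λ = 60/7.88 = 7.6142 /hr
μ = 60/5.75 = 10.4348 /hr
ρ = λ/μ = 7.6142/10.4348 = 0.7297
Wq = ρ/(μ−λ) = 0.7297/(10.4348−7.6142) = 0.25871 hr
In minutes: 0.25871·60 = 15.522 min

Final: 15.522 min


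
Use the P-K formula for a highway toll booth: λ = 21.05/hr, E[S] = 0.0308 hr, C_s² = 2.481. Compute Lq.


ρ = λ·E[S] = 21.05·0.0308 = 0.6483
Lq = ρ²(1+C_s²)/(2(1−ρ)) = 0.4203·(1+2.481)/(2·0.3517)
= 0.4203·3.4810/0.7033 = 2.08045

Final: 2.08045


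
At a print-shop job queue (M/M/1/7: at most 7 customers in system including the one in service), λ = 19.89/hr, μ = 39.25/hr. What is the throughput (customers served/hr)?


ρ = 0.5068; P_K = (1−ρ)ρ^7/(1−ρ^8) = 0.004251
λ_eff = λ(1 − P_K) = 19.89·(1 − 0.004251) = 19.89·0.995749 = 19.8054 /hr

Final: 19.8054 /hr


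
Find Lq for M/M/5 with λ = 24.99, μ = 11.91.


a = λ/μ = 2.0982; ρ = a/5 = 0.4196
P₀ = 0.121496
Lq = P₀·a^c·ρ / (c!·(1−ρ)²) = 0.121496·40.66984·0.4196/(120·0.33681)
= 0.05130

Final: 0.05130


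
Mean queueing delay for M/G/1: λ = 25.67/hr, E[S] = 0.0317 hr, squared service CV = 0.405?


ρ = λ·E[S] = 25.67·0.0317 = 0.8137
E[S²] = E[S]²(1+C_s²) = 0.0317²·(1+0.405) = 0.001412
Wq = λ·E[S²]/(2(1−ρ)) = 25.67·0.001412/(2·0.1863) = 0.09729 hr

Final: 0.09729 hr


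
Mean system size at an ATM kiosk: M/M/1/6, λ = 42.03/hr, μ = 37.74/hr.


ρ = 42.03/37.74 = 1.1137
L = ρ[1 − (K+1)ρ^K + Kρ^(K+1)] / [(1−ρ)(1−ρ^(K+1))]
Numerator: 1.1137·(1 − 7·1.907853 + 6·2.124724) = 0.438085
Denominator: (-0.1137)·(-1.124724) = 0.127850
L = 0.438085/0.127850 = 3.4265

Final: 3.4265


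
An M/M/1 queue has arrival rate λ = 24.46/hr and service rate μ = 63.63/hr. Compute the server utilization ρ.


ρ = λ/μ = 24.46/63.63 = 0.3844

Final: 0.3844


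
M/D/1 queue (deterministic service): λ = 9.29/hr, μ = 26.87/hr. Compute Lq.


ρ = 9.29/26.87 = 0.3457
M/D/1: Lq = ρ²/(2(1−ρ)) = 0.1195/(2·0.6543) = 0.09135

Final: 0.09135


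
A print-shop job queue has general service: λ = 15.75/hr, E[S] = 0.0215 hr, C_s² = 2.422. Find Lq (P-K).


ρ = λ·E[S] = 15.75·0.0215 = 0.3386
Lq = ρ²(1+C_s²)/(2(1−ρ)) = 0.1147·(1+2.422)/(2·0.6614)
= 0.1147·3.4220/1.3228 = 0.29665

Final: 0.29665


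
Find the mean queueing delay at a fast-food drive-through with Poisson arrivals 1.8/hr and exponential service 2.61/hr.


ρ = 1.8/2.61 = 0.6897
Wq = ρ/(μ−λ) = 0.6897/(2.61 − 1.8) = 0.6897/0.8100 = 0.8514 hr

Final: 0.8514 hr


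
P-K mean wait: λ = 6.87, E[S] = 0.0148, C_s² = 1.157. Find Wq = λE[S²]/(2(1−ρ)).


ρ = λ·E[S] = 6.87·0.0148 = 0.1017
E[S²] = E[S]²(1+C_s²) = 0.0148²·(1+1.157) = 0.0004725
Wq = λ·E[S²]/(2(1−ρ)) = 6.87·0.0004725/(2·0.8983) = 0.001807 hr

Final: 0.001807 hr


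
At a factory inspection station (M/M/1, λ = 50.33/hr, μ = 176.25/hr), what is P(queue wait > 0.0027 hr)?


ρ = 50.33/176.25 = 0.2856
P(Wq > t) = ρ·e^{−(μ−λ)t} = 0.2856·e^{−0.3400}
= 0.2856·0.711782 = 0.203257

Final: 0.203257


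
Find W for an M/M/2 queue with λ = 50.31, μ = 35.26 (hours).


a = 1.4268; ρ = 0.7134; P₀ = 0.167260
Lq = P₀·a^c·ρ/(c!(1−ρ)²) = 1.47890
Wq = Lq/λ = 1.47890/50.31 = 0.02940 hr
W = Wq + 1/μ = 0.02940 + 0.02836 = 0.05776 hr

Final: 0.05776 hr


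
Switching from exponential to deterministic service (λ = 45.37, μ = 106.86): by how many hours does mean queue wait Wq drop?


ρ = 45.37/106.86 = 0.4246
Wq(M/M/1) = ρ/(μ−λ) = 0.4246/61.49 = 0.006905 hr
Wq(M/D/1) = ρ/(2(μ−λ)) = 0.003452 hr
Savings = 0.006905 − 0.003452 = 0.003452 hr

Final: 0.003452 hr


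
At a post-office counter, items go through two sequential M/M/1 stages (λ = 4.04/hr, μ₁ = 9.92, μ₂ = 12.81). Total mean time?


Each node sees arrival rate λ = 4.04/hr (tandem ⇒ throughput preserved).
W₁ = 1/(μ₁−λ) = 1/(9.92−4.04) = 0.17007 hr
W₂ = 1/(μ₂−λ) = 1/(12.81−4.04) = 0.11403 hr
W_total = W₁ + W₂ = 0.17007 + 0.11403 = 0.28409 hr

Final: 0.28409 hr


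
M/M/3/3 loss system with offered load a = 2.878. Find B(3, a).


B(c,a) = (a^c/c!) / Σ_{k=0}^{c} a^k/k!
a^3/3! = 3.973023
Σ terms (k=0..3): 1.00000 + 2.87800 + 4.14144 + 3.97302 = 11.992465
B = 3.973023/11.992465 = 0.331293

Final: 0.331293


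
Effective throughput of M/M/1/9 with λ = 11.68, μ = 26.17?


ρ = 0.4463; P_K = (1−ρ)ρ^9/(1−ρ^10) = 0.0003892
λ_eff = λ(1 − P_K) = 11.68·(1 − 0.0003892) = 11.68·0.999611 = 11.6755 /hr

Final: 11.6755 /hr


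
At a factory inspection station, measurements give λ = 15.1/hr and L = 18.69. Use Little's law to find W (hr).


W = L/λ = 18.69/15.1 = 1.2377 hr

Final: 1.2377 hr


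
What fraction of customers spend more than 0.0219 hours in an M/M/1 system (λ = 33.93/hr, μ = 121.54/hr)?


W ~ Exponential(μ−λ) for M/M/1.
μ − λ = 121.54 − 33.93 = 87.6100
P(W > t) = e^{−(μ−λ)t} = e^{−1.9187} = 0.146804

Final: 0.146804


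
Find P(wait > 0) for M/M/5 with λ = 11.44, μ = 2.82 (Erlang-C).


a = λ/μ = 4.0567; ρ = a/5 = 0.8113
P₀ = 0.011872 (from M/M/c formula)
C(c,a) = [a^c/(c!(1−ρ))]·P₀ = [1098.71380/(120·0.1887)]·0.011872
= 48.53341·0.011872 = 0.576197

Final: 0.576197


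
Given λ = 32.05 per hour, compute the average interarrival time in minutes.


Mean interarrival time = 1/λ = 1/32.05 hour = 0.03120 hour
In minutes: 0.03120 × 60 = 1.8721 min

Final: 1.8721 min


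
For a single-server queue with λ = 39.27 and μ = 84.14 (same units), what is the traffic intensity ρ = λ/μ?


ρ = λ/μ = 39.27/84.14 = 0.4667

Final: 0.4667


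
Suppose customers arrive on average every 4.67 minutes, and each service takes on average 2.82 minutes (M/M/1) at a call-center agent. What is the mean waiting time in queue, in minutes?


λ = 60/4.67 = 12.8480 /hr
μ = 60/2.82 = 21.2766 /hr
ρ = λ/μ = 12.8480/21.2766 = 0.6039
Wq = ρ/(μ−λ) = 0.6039/(21.2766−12.8480) = 0.07164 hr
In minutes: 0.07164·60 = 4.299 min

Final: 4.299 min


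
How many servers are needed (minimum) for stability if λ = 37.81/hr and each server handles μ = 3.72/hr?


Stability requires cμ > λ ⇔ c > λ/μ.
λ/μ = 37.81/3.72 = 10.1640
Minimum integer c = ⌊10.1640⌋ + 1 = 11
Check: 11·3.72 = 40.92 > 37.81, while 10·3.72 = 37.20 ≤ 37.81

Final: 11 servers


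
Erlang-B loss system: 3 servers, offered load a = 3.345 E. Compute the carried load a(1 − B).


B(3,3.345) = 0.385592 (Erlang-B)
Carried load = a(1 − B) = 3.345·(1 − 0.385592) = 3.345·0.614408 = 2.0552 E

Final: 2.0552 Erlangs


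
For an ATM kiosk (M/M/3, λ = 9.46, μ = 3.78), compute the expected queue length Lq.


a = λ/μ = 2.5026; ρ = a/3 = 0.8342
P₀ = 0.044658
Lq = P₀·a^c·ρ / (c!·(1−ρ)²) = 0.044658·15.67466·0.8342/(6·0.02748)
= 3.54109

Final: 3.54109


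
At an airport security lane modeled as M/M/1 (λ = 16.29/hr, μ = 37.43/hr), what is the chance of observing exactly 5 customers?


ρ = 16.29/37.43 = 0.4352
P_n = (1−ρ)·ρ^n = (1 − 0.4352)·0.4352^5 = 0.5648·0.015614 = 0.008818

Final: 0.008818


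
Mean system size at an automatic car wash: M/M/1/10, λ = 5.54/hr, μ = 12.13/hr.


ρ = 5.54/12.13 = 0.4567
L = ρ[1 − (K+1)ρ^K + Kρ^(K+1)] / [(1−ρ)(1−ρ^(K+1))]
Numerator: 0.4567·(1 − 11·0.0003949 + 10·0.0001804) = 0.455559
Denominator: (0.5433)·(0.999820) = 0.543183
L = 0.455559/0.543183 = 0.8387

Final: 0.8387


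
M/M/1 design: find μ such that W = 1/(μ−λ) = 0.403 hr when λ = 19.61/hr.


W = 1/(μ−λ) ⇒ μ − λ = 1/W = 1/0.403 = 2.4814
μ = λ + 1/W = 19.61 + 2.4814 = 22.0914 per hr

Final: 22.0914 /hr


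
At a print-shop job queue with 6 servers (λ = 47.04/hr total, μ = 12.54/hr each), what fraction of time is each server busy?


ρ = λ/(cμ) = 47.04/(6·12.54) = 47.04/75.24 = 0.6252

Final: 0.6252


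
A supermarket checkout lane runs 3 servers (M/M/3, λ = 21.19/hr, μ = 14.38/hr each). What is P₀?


a = λ/μ = 21.19/14.38 = 1.4736; ρ = a/c = 0.4912
Σ_{k=0}^{2} a^k/k! (terms k=0..2) = 1.00000 + 1.47357 + 1.08571 = 3.55929
Tail: a^3/(3!(1−ρ)) = 3.19975/(6·0.5088) = 1.04812
P₀ = 1/(3.55929 + 1.04812) = 1/4.60740 = 0.217042

Final: 0.217042


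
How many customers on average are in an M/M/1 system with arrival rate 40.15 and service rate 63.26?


ρ = λ/μ = 40.15/63.26 = 0.6347
L = ρ/(1−ρ) = 0.6347/(1 − 0.6347) = 0.6347/0.3653 = 1.7373

Final: 1.7373


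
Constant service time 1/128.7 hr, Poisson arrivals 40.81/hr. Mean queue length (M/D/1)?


ρ = 40.81/128.7 = 0.3171
M/D/1: Lq = ρ²/(2(1−ρ)) = 0.1005/(2·0.6829) = 0.07362

Final: 0.07362


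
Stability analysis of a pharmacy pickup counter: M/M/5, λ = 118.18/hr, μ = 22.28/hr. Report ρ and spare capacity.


Total capacity cμ = 5·22.28 = 111.40/hr
ρ = λ/(cμ) = 118.18/111.40 = 1.0609
Stable ⇔ ρ < 1: NO
Spare capacity = cμ − λ = 111.40 − 118.18 = -6.78/hr

Final: ρ = 1.0609; unstable; margin = -6.78/hr


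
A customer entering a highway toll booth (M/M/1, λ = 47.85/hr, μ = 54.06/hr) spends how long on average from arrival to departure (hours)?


W = 1/(μ−λ) = 1/(54.06 − 47.85) = 1/6.21 = 0.1610 hr

Final: 0.1610 hr


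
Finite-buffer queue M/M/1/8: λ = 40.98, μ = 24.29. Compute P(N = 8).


ρ = λ/μ = 40.98/24.29 = 1.6871
P_K = (1−ρ)ρ^K/(1−ρ^(K+1)) = (-0.6871·65.638026)/(1 − 110.738836)
= -45.100809/-109.738836 = 0.410983

Final: 0.410983


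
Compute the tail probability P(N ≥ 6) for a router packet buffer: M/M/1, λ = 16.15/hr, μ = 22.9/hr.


ρ = 16.15/22.9 = 0.7052
P(N ≥ n) = ρ^n = 0.7052^6 = 0.123033

Final: 0.123033


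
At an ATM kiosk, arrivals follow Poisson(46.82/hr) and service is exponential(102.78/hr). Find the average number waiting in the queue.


ρ = 46.82/102.78 = 0.4555
Lq = ρ²/(1−ρ) = 0.2075/0.5445 = 0.3811

Final: 0.3811


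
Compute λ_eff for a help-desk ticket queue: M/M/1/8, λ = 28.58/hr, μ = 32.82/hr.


ρ = 0.8708; P_K = (1−ρ)ρ^8/(1−ρ^9) = 0.059994
λ_eff = λ(1 − P_K) = 28.58·(1 − 0.059994) = 28.58·0.940006 = 26.8654 /hr

Final: 26.8654 /hr


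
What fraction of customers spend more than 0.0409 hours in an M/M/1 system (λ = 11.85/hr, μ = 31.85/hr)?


W ~ Exponential(μ−λ) for M/M/1.
μ − λ = 31.85 − 11.85 = 20.0000
P(W > t) = e^{−(μ−λ)t} = e^{−0.8180} = 0.441313

Final: 0.441313


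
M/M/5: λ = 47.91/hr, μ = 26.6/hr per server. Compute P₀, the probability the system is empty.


a = λ/μ = 47.91/26.6 = 1.8011; ρ = a/c = 0.3602
Σ_{k=0}^{4} a^k/k! (terms k=0..4) = 1.00000 + 1.80113 + 1.62203 + 0.97383 + 0.43850 = 5.83548
Tail: a^5/(5!(1−ρ)) = 18.95495/(120·0.6398) = 0.24690
P₀ = 1/(5.83548 + 0.24690) = 1/6.08238 = 0.164409

Final: 0.164409


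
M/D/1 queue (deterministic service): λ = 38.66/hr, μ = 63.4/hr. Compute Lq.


ρ = 38.66/63.4 = 0.6098
M/D/1: Lq = ρ²/(2(1−ρ)) = 0.3718/(2·0.3902) = 0.47644

Final: 0.47644


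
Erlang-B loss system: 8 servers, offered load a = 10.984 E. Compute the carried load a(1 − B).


B(8,10.984) = 0.382081 (Erlang-B)
Carried load = a(1 − B) = 10.984·(1 − 0.382081) = 10.984·0.617919 = 6.7872 E

Final: 6.7872 Erlangs


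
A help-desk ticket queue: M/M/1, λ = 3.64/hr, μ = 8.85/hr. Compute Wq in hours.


ρ = 3.64/8.85 = 0.4113
Wq = ρ/(μ−λ) = 0.4113/(8.85 − 3.64) = 0.4113/5.21 = 0.07894 hr

Final: 0.07894 hr


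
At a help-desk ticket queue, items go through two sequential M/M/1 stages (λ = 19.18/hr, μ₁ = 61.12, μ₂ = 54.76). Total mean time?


Each node sees arrival rate λ = 19.18/hr (tandem ⇒ throughput preserved).
W₁ = 1/(μ₁−λ) = 1/(61.12−19.18) = 0.02384 hr
W₂ = 1/(μ₂−λ) = 1/(54.76−19.18) = 0.02811 hr
W_total = W₁ + W₂ = 0.02384 + 0.02811 = 0.05195 hr

Final: 0.05195 hr
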